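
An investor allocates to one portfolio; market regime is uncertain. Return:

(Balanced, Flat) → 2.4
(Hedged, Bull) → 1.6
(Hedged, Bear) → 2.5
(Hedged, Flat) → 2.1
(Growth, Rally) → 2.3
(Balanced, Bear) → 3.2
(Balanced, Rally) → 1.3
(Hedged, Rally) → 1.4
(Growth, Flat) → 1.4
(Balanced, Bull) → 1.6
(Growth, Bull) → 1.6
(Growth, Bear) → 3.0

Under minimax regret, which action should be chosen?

Column bests: Bear=3.2, Flat=2.4, Bull=1.6, Rally=2.3.
Growth regrets: 0.2, 1.0, 0.0, 0.0 → max 1.0
Balanced regrets: 0.0, 0.0, 0.0, 1.0 → max 1.0
Hedged regrets: 0.7, 0.3, 0.0, 0.9 → max 0.9
Smallest max regret = 0.9 → Hedged.

Hedged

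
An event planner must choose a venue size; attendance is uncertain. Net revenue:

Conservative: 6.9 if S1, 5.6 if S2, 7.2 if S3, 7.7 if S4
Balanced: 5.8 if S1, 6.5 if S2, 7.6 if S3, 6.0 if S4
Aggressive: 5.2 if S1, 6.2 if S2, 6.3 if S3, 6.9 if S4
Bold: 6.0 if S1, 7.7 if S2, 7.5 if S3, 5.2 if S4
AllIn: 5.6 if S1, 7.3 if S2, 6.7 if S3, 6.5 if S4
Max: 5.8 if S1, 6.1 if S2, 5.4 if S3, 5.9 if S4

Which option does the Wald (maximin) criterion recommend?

Row minima: Conservative=5.6, Balanced=5.8, Aggressive=5.2, Bold=5.2, AllIn=5.6, Max=5.4
Best worst-case = 5.8 → Balanced.

Balanced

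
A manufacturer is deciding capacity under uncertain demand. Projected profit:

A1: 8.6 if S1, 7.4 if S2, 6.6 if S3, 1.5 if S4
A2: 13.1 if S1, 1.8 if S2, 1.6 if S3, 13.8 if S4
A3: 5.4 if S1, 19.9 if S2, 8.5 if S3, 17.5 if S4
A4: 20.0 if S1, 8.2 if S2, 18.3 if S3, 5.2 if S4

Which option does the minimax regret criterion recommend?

A4

Column bests: S1=20.0, S2=19.9, S3=18.3, S4=17.5.
A1 regrets: 11.4, 12.5, 11.7, 16.0 → max 16.0
A2 regrets: 6.9, 18.1, 16.7, 3.7 → max 18.1
A3 regrets: 14.6, 0.0, 9.8, 0.0 → max 14.6
A4 regrets: 0.0, 11.7, 0.0, 12.3 → max 12.3
Smallest max regret = 12.3 → A4.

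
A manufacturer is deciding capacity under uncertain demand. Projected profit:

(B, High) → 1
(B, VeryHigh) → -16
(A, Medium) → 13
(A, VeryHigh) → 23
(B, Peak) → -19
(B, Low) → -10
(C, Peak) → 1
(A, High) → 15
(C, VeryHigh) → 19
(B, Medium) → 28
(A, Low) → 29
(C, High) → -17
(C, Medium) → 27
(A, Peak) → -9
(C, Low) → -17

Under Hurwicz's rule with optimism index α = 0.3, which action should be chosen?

A

A: 0.3·29 + 0.7·(-9) = 2.4
B: 0.3·28 + 0.7·(-19) = -4.9
C: 0.3·27 + 0.7·(-17) = -3.8
Highest Hurwicz score = 2.4 → A.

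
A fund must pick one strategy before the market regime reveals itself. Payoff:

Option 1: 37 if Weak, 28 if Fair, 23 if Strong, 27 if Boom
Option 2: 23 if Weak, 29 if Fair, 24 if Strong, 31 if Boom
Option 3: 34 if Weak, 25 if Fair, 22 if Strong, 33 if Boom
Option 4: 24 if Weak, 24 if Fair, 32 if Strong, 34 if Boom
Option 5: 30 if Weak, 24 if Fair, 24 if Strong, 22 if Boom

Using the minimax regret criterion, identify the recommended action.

Option 1

Column bests: Weak=37, Fair=29, Strong=32, Boom=34.
Option 1 regrets: 0, 1, 9, 7 → max 9
Option 2 regrets: 14, 0, 8, 3 → max 14
Option 3 regrets: 3, 4, 10, 1 → max 10
Option 4 regrets: 13, 5, 0, 0 → max 13
Option 5 regrets: 7, 5, 8, 12 → max 12
Smallest max regret = 9 → Option 1.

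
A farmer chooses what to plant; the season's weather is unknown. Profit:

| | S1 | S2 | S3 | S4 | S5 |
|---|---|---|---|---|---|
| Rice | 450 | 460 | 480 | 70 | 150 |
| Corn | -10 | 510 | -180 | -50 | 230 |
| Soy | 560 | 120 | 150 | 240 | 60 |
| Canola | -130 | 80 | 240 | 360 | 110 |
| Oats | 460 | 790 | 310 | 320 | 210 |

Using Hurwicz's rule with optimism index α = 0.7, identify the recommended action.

Oats

Rice: 0.7·480 + 0.3·70 = 357
Corn: 0.7·510 + 0.3·(-180) = 303
Soy: 0.7·560 + 0.3·60 = 410
Canola: 0.7·360 + 0.3·(-130) = 213
Oats: 0.7·790 + 0.3·210 = 616
Highest Hurwicz score = 616 → Oats.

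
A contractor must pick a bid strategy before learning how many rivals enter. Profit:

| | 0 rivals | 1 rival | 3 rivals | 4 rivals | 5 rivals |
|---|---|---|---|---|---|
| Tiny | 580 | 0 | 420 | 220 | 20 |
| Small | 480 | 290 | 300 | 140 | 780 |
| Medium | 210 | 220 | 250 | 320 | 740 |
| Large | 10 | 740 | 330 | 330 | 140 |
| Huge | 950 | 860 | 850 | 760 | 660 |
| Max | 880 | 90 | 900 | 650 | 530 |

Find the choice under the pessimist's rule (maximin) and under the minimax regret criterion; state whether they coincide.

maximin → Huge; minimax regret → Huge (agree)

Row minima: Tiny=0, Small=140, Medium=210, Large=10, Huge=660, Max=90
Best worst-case = 660 → Huge.
Column bests: 0 rivals=950, 1 rival=860, 3 rivals=900, 4 rivals=760, 5 rivals=780.
Tiny regrets: 370, 860, 480, 540, 760 → max 860
Small regrets: 470, 570, 600, 620, 0 → max 620
Medium regrets: 740, 640, 650, 440, 40 → max 740
Large regrets: 940, 120, 570, 430, 640 → max 940
Huge regrets: 0, 0, 50, 0, 120 → max 120
Max regrets: 70, 770, 0, 110, 250 → max 770
Smallest max regret = 120 → Huge.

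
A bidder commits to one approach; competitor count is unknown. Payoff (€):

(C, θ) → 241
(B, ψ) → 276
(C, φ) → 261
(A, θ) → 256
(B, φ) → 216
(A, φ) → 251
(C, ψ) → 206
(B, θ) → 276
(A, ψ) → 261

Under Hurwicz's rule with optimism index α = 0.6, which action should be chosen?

A: 0.6·261 + 0.4·251 = 257
B: 0.6·276 + 0.4·216 = 252
C: 0.6·261 + 0.4·206 = 239
Highest Hurwicz score = 257 → A.

A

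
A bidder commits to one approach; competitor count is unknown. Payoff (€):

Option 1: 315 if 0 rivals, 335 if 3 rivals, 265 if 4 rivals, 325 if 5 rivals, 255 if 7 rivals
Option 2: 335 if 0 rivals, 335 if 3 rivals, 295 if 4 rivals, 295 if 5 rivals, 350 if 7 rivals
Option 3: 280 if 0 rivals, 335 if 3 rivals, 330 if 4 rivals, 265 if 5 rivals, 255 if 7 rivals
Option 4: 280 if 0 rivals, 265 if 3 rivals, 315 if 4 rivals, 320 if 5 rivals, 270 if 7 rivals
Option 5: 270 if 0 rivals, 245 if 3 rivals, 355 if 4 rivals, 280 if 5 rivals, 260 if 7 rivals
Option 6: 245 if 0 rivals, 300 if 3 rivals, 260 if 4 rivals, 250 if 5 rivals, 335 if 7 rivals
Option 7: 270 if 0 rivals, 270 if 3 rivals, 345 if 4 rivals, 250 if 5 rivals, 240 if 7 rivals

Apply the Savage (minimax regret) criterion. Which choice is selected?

Option 2

Column bests: 0 rivals=335, 3 rivals=335, 4 rivals=355, 5 rivals=325, 7 rivals=350.
Option 1 regrets: 20, 0, 90, 0, 95 → max 95
Option 2 regrets: 0, 0, 60, 30, 0 → max 60
Option 3 regrets: 55, 0, 25, 60, 95 → max 95
Option 4 regrets: 55, 70, 40, 5, 80 → max 80
Option 5 regrets: 65, 90, 0, 45, 90 → max 90
Option 6 regrets: 90, 35, 95, 75, 15 → max 95
Option 7 regrets: 65, 65, 10, 75, 110 → max 110
Smallest max regret = 60 → Option 2.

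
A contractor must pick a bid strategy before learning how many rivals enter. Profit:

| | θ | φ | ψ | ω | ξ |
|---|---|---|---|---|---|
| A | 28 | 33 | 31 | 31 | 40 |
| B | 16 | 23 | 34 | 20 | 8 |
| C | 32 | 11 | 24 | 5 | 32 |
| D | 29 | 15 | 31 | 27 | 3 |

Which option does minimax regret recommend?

Column bests: θ=32, φ=33, ψ=34, ω=31, ξ=40.
A regrets: 4, 0, 3, 0, 0 → max 4
B regrets: 16, 10, 0, 11, 32 → max 32
C regrets: 0, 22, 10, 26, 8 → max 26
D regrets: 3, 18, 3, 4, 37 → max 37
Smallest max regret = 4 → A.

A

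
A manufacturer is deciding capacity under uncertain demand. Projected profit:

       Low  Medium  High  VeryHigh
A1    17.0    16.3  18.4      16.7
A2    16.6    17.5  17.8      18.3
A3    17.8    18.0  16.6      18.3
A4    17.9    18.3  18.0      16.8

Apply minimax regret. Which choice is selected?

A2

Column bests: Low=17.9, Medium=18.3, High=18.4, VeryHigh=18.3.
A1 regrets: 0.9, 2.0, 0.0, 1.6 → max 2.0
A2 regrets: 1.3, 0.8, 0.6, 0.0 → max 1.3
A3 regrets: 0.1, 0.3, 1.8, 0.0 → max 1.8
A4 regrets: 0.0, 0.0, 0.4, 1.5 → max 1.5
Smallest max regret = 1.3 → A2.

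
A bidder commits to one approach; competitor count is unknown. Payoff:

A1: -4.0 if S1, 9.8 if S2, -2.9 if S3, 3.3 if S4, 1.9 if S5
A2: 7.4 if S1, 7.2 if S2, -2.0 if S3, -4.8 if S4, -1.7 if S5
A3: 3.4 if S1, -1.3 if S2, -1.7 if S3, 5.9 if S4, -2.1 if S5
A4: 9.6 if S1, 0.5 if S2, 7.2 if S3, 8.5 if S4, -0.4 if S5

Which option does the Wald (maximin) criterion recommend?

A4

Row minima: A1=-4.0, A2=-4.8, A3=-2.1, A4=-0.4
Best worst-case = -0.4 → A4.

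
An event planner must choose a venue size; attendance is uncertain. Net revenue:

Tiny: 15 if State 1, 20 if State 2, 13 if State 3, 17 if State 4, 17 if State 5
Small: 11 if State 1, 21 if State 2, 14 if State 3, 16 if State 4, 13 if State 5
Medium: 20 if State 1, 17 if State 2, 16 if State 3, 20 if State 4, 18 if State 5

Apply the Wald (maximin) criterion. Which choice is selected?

Medium

Row minima: Tiny=13, Small=11, Medium=16
Best worst-case = 16 → Medium.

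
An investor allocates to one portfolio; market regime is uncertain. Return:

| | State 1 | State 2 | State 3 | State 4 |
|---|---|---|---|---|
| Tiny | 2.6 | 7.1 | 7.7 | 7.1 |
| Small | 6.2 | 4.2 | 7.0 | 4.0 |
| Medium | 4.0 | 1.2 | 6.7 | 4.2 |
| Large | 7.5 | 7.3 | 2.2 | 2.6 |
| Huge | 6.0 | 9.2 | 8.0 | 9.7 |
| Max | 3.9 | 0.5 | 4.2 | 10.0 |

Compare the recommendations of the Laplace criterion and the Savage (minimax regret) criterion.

laplace → Huge; minimax regret → Huge (agree)

Row averages: Tiny=6.125, Small=5.35, Medium=4.025, Large=4.9, Huge=8.225, Max=4.65
Highest average = 8.225 → Huge.
Column bests: State 1=7.5, State 2=9.2, State 3=8.0, State 4=10.0.
Tiny regrets: 4.9, 2.1, 0.3, 2.9 → max 4.9
Small regrets: 1.3, 5.0, 1.0, 6.0 → max 6.0
Medium regrets: 3.5, 8.0, 1.3, 5.8 → max 8.0
Large regrets: 0.0, 1.9, 5.8, 7.4 → max 7.4
Huge regrets: 1.5, 0.0, 0.0, 0.3 → max 1.5
Max regrets: 3.6, 8.7, 3.8, 0.0 → max 8.7
Smallest max regret = 1.5 → Huge.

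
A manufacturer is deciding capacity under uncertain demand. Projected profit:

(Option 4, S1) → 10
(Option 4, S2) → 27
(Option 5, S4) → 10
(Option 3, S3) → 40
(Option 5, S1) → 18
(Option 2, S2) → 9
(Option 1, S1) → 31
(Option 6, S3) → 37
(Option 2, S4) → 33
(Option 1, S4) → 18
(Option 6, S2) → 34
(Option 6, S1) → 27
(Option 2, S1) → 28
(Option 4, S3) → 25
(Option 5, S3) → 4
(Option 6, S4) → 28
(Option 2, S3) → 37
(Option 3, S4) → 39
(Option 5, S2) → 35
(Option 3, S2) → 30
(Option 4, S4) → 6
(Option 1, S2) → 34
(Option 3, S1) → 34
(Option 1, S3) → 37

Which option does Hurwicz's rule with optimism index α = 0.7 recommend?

Option 3

Option 1: 0.7·37 + 0.3·18 = 31.3
Option 2: 0.7·37 + 0.3·9 = 28.6
Option 3: 0.7·40 + 0.3·30 = 37
Option 4: 0.7·27 + 0.3·6 = 20.7
Option 5: 0.7·35 + 0.3·4 = 25.7
Option 6: 0.7·37 + 0.3·27 = 34
Highest Hurwicz score = 37 → Option 3.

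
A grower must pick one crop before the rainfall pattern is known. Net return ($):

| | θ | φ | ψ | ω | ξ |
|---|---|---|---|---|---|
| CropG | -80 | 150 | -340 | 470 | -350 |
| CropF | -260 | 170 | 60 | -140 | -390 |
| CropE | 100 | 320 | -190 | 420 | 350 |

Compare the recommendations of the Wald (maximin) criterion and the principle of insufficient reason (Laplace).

maximin → CropE; laplace → CropE (agree)

Row minima: CropG=-350, CropF=-390, CropE=-190
Best worst-case = -190 → CropE.
Row averages: CropG=-30, CropF=-112, CropE=200
Highest average = 200 → CropE.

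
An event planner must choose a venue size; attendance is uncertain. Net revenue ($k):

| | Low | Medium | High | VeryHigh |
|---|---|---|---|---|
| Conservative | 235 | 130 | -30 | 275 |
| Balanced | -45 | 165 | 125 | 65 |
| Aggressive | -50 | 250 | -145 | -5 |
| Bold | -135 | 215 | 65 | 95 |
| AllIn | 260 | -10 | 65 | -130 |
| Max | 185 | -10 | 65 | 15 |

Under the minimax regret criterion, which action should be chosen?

Conservative

Column bests: Low=260, Medium=250, High=125, VeryHigh=275.
Conservative regrets: 25, 120, 155, 0 → max 155
Balanced regrets: 305, 85, 0, 210 → max 305
Aggressive regrets: 310, 0, 270, 280 → max 310
Bold regrets: 395, 35, 60, 180 → max 395
AllIn regrets: 0, 260, 60, 405 → max 405
Max regrets: 75, 260, 60, 260 → max 260
Smallest max regret = 155 → Conservative.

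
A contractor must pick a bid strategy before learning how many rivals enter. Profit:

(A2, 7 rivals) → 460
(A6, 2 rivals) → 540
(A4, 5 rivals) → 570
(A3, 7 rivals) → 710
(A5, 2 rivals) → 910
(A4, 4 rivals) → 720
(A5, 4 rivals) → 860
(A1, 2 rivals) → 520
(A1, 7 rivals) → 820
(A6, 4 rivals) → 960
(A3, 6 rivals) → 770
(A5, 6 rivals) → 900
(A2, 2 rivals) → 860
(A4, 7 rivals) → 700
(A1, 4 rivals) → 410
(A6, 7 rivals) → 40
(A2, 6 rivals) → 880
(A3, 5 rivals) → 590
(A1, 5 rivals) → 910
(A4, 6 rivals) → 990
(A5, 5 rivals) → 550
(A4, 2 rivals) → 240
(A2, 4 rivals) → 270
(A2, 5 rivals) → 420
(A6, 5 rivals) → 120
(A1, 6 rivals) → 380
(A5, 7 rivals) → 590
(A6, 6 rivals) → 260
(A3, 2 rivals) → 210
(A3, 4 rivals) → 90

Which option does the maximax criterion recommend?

Row maxima: A1=910, A2=880, A3=770, A4=990, A5=910, A6=960
Best best-case = 990 → A4.

A4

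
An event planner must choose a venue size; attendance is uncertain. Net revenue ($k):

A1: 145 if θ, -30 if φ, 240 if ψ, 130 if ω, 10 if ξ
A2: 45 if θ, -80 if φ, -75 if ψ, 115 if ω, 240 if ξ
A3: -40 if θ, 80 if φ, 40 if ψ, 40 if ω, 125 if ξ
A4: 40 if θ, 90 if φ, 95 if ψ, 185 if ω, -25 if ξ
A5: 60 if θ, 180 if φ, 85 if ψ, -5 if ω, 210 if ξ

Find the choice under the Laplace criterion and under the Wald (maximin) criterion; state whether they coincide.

laplace → A5; maximin → A5 (agree)

Row averages: A1=99, A2=49, A3=49, A4=77, A5=106
Highest average = 106 → A5.
Row minima: A1=-30, A2=-80, A3=-40, A4=-25, A5=-5
Best worst-case = -5 → A5.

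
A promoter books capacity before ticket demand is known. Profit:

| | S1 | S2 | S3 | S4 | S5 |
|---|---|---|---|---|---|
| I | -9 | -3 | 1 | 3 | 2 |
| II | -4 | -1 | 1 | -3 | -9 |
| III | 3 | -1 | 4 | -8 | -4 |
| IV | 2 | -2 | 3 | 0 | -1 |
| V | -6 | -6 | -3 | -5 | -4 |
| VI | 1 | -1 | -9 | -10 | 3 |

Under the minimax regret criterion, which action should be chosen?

IV

Column bests: S1=3, S2=-1, S3=4, S4=3, S5=3.
I regrets: 12, 2, 3, 0, 1 → max 12
II regrets: 7, 0, 3, 6, 12 → max 12
III regrets: 0, 0, 0, 11, 7 → max 11
IV regrets: 1, 1, 1, 3, 4 → max 4
V regrets: 9, 5, 7, 8, 7 → max 9
VI regrets: 2, 0, 13, 13, 0 → max 13
Smallest max regret = 4 → IV.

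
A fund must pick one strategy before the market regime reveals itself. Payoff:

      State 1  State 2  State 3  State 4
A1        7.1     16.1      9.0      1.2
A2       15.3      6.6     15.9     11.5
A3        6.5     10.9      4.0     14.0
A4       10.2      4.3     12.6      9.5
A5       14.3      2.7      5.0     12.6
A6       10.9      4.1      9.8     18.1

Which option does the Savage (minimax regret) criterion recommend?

A2

Column bests: State 1=15.3, State 2=16.1, State 3=15.9, State 4=18.1.
A1 regrets: 8.2, 0.0, 6.9, 16.9 → max 16.9
A2 regrets: 0.0, 9.5, 0.0, 6.6 → max 9.5
A3 regrets: 8.8, 5.2, 11.9, 4.1 → max 11.9
A4 regrets: 5.1, 11.8, 3.3, 8.6 → max 11.8
A5 regrets: 1.0, 13.4, 10.9, 5.5 → max 13.4
A6 regrets: 4.4, 12.0, 6.1, 0.0 → max 12.0
Smallest max regret = 9.5 → A2.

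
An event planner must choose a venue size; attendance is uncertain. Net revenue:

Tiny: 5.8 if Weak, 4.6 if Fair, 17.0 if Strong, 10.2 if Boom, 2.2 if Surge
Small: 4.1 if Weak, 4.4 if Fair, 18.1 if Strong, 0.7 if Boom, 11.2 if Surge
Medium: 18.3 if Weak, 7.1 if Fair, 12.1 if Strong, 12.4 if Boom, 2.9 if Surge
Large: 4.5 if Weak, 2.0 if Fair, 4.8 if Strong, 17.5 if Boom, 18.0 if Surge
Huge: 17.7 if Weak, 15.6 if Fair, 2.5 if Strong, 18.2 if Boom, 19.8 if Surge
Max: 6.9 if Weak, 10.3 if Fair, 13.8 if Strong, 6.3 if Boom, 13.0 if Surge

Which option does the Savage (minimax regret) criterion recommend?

Column bests: Weak=18.3, Fair=15.6, Strong=18.1, Boom=18.2, Surge=19.8.
Tiny regrets: 12.5, 11.0, 1.1, 8.0, 17.6 → max 17.6
Small regrets: 14.2, 11.2, 0.0, 17.5, 8.6 → max 17.5
Medium regrets: 0.0, 8.5, 6.0, 5.8, 16.9 → max 16.9
Large regrets: 13.8, 13.6, 13.3, 0.7, 1.8 → max 13.8
Huge regrets: 0.6, 0.0, 15.6, 0.0, 0.0 → max 15.6
Max regrets: 11.4, 5.3, 4.3, 11.9, 6.8 → max 11.9
Smallest max regret = 11.9 → Max.

Max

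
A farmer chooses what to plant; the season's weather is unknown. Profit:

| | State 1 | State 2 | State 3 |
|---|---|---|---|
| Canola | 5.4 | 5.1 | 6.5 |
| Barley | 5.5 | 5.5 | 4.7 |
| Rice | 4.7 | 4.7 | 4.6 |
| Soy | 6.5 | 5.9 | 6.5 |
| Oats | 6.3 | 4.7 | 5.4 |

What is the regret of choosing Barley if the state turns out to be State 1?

Best payoff under State 1 is 6.5.
Regret = 6.5 − 5.5 = 1.0.

1.0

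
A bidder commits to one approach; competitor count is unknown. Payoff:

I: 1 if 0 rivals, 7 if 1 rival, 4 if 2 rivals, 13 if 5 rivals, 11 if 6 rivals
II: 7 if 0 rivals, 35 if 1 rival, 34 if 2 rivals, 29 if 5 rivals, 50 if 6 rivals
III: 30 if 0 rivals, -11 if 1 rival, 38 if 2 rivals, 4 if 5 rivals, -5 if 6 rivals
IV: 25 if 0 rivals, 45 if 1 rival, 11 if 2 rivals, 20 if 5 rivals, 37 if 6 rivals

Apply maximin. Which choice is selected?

IV

Row minima: I=1, II=7, III=-11, IV=11
Best worst-case = 11 → IV.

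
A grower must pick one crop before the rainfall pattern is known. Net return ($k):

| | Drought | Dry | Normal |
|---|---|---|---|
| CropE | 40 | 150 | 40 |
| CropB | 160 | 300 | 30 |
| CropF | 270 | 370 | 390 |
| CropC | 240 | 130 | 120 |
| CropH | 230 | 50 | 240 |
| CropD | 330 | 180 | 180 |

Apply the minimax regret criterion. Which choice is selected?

Column bests: Drought=330, Dry=370, Normal=390.
CropE regrets: 290, 220, 350 → max 350
CropB regrets: 170, 70, 360 → max 360
CropF regrets: 60, 0, 0 → max 60
CropC regrets: 90, 240, 270 → max 270
CropH regrets: 100, 320, 150 → max 320
CropD regrets: 0, 190, 210 → max 210
Smallest max regret = 60 → CropF.

CropF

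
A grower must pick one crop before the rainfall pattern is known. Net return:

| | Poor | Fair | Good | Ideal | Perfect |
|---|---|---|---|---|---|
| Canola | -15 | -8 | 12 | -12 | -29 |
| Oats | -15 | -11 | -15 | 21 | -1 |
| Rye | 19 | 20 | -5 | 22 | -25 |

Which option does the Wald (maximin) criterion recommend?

Row minima: Canola=-29, Oats=-15, Rye=-25
Best worst-case = -15 → Oats.

Oats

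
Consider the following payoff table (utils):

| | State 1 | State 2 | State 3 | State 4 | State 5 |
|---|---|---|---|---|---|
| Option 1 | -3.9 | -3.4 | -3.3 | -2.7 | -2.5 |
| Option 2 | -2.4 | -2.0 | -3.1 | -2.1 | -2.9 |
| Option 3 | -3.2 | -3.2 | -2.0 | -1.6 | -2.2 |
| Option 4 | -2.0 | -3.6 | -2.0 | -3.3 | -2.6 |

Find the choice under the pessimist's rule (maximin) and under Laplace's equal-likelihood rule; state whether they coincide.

Row minima: Option 1=-3.9, Option 2=-3.1, Option 3=-3.2, Option 4=-3.6
Best worst-case = -3.1 → Option 2.
Row averages: Option 1=-3.16, Option 2=-2.5, Option 3=-2.44, Option 4=-2.7
Highest average = -2.44 → Option 3.

maximin → Option 2; laplace → Option 3 (disagree)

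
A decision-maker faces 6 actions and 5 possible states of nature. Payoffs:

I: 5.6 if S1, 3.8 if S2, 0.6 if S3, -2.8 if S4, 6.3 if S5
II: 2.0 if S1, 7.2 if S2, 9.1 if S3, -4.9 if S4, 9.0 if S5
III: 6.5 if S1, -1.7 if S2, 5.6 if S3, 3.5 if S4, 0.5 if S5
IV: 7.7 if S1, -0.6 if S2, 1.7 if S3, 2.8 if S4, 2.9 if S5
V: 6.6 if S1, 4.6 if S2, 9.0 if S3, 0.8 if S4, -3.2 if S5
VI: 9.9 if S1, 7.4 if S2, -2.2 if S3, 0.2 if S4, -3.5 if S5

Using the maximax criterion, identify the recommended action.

VI

Row maxima: I=6.3, II=9.1, III=6.5, IV=7.7, V=9.0, VI=9.9
Best best-case = 9.9 → VI.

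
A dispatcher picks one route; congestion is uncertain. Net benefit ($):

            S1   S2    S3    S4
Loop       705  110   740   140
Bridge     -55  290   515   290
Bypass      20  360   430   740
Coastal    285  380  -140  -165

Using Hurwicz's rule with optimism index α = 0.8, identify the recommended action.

Loop: 0.8·740 + 0.2·110 = 614
Bridge: 0.8·515 + 0.2·(-55) = 401
Bypass: 0.8·740 + 0.2·20 = 596
Coastal: 0.8·380 + 0.2·(-165) = 271
Highest Hurwicz score = 614 → Loop.

Loop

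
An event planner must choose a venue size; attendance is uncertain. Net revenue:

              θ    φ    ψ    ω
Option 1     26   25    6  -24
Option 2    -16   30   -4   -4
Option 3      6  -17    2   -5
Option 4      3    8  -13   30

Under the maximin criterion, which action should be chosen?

Row minima: Option 1=-24, Option 2=-16, Option 3=-17, Option 4=-13
Best worst-case = -13 → Option 4.

Option 4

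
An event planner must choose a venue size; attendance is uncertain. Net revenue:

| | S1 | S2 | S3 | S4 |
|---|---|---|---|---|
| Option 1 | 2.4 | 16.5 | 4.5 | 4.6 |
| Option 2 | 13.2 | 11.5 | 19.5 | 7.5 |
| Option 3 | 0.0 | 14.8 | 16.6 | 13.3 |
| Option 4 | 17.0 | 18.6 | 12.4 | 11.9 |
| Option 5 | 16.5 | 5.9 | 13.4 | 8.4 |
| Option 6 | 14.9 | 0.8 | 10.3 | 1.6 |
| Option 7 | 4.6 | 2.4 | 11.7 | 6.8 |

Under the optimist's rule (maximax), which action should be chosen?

Row maxima: Option 1=16.5, Option 2=19.5, Option 3=16.6, Option 4=18.6, Option 5=16.5, Option 6=14.9, Option 7=11.7
Best best-case = 19.5 → Option 2.

Option 2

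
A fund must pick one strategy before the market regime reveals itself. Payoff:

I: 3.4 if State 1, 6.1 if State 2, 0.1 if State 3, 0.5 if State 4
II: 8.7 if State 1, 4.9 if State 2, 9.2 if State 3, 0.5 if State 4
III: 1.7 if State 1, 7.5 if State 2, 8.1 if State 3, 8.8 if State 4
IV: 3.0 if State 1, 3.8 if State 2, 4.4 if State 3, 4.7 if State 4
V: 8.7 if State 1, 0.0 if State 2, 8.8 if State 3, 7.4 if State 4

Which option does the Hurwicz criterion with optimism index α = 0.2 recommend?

IV

I: 0.2·6.1 + 0.8·0.1 = 1.3
II: 0.2·9.2 + 0.8·0.5 = 2.24
III: 0.2·8.8 + 0.8·1.7 = 3.12
IV: 0.2·4.7 + 0.8·3.0 = 3.34
V: 0.2·8.8 + 0.8·0.0 = 1.76
Highest Hurwicz score = 3.34 → IV.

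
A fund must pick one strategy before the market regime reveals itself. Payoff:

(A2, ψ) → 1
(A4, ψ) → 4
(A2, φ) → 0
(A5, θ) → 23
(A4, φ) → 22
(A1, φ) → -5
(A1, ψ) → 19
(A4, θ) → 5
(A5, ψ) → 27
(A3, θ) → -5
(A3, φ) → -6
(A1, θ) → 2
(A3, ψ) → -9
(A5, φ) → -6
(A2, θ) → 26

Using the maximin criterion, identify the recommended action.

Row minima: A1=-5, A2=0, A3=-9, A4=4, A5=-6
Best worst-case = 4 → A4.

A4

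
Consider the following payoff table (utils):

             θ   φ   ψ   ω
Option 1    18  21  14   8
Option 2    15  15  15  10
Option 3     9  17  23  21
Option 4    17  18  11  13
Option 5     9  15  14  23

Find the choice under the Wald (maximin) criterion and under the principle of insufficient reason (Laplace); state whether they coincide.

Row minima: Option 1=8, Option 2=10, Option 3=9, Option 4=11, Option 5=9
Best worst-case = 11 → Option 4.
Row averages: Option 1=15.25, Option 2=13.75, Option 3=17.5, Option 4=14.75, Option 5=15.25
Highest average = 17.5 → Option 3.

maximin → Option 4; laplace → Option 3 (disagree)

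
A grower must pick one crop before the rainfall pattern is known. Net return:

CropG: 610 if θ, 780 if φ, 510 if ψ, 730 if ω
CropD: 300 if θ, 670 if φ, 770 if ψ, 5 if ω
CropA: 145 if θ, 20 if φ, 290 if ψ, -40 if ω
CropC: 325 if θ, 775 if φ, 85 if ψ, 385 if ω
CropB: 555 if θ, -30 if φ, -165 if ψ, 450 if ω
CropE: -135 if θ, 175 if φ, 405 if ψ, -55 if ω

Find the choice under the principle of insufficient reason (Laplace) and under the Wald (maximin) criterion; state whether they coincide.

Row averages: CropG=657.5, CropD=436.25, CropA=103.75, CropC=392.5, CropB=202.5, CropE=97.5
Highest average = 657.5 → CropG.
Row minima: CropG=510, CropD=5, CropA=-40, CropC=85, CropB=-165, CropE=-135
Best worst-case = 510 → CropG.

laplace → CropG; maximin → CropG (agree)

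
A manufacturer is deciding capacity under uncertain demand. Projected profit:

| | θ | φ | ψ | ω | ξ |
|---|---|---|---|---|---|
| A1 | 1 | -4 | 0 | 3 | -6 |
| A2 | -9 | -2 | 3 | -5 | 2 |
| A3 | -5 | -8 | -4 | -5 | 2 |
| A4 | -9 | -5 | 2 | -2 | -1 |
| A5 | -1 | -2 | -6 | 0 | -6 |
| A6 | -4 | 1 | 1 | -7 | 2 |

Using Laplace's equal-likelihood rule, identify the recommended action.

A1

Row averages: A1=-1.2, A2=-2.2, A3=-4, A4=-3, A5=-3, A6=-1.4
Highest average = -1.2 → A1.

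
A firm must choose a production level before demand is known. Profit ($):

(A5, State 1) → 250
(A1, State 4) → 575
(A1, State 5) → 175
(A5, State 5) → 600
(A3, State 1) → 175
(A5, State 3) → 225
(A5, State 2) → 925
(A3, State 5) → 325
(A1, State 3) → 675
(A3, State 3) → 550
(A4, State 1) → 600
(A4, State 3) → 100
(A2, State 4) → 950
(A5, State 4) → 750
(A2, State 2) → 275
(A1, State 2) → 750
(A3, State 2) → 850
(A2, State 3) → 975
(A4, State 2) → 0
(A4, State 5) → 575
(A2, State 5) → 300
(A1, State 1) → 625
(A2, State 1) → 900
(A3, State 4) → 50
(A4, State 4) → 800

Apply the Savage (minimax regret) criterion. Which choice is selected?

A1

Column bests: State 1=900, State 2=925, State 3=975, State 4=950, State 5=600.
A1 regrets: 275, 175, 300, 375, 425 → max 425
A2 regrets: 0, 650, 0, 0, 300 → max 650
A3 regrets: 725, 75, 425, 900, 275 → max 900
A4 regrets: 300, 925, 875, 150, 25 → max 925
A5 regrets: 650, 0, 750, 200, 0 → max 750
Smallest max regret = 425 → A1.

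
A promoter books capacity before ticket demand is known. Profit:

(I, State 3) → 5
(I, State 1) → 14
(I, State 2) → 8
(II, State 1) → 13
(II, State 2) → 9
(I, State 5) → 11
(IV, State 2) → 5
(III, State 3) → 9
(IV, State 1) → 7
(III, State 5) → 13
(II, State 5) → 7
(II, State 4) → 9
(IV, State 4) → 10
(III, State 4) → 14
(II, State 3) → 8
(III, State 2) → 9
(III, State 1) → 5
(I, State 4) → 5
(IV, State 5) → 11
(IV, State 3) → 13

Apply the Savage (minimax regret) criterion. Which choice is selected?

Column bests: State 1=14, State 2=9, State 3=13, State 4=14, State 5=13.
I regrets: 0, 1, 8, 9, 2 → max 9
II regrets: 1, 0, 5, 5, 6 → max 6
III regrets: 9, 0, 4, 0, 0 → max 9
IV regrets: 7, 4, 0, 4, 2 → max 7
Smallest max regret = 6 → II.

II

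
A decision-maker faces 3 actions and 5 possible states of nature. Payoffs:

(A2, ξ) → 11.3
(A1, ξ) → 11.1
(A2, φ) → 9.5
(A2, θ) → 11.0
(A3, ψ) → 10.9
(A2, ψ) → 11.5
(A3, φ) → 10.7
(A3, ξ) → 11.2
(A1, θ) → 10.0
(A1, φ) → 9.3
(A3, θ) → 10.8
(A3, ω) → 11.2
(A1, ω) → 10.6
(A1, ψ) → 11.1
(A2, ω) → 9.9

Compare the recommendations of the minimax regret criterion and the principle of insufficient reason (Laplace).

Column bests: θ=11.0, φ=10.7, ψ=11.5, ω=11.2, ξ=11.3.
A1 regrets: 1.0, 1.4, 0.4, 0.6, 0.2 → max 1.4
A2 regrets: 0.0, 1.2, 0.0, 1.3, 0.0 → max 1.3
A3 regrets: 0.2, 0.0, 0.6, 0.0, 0.1 → max 0.6
Smallest max regret = 0.6 → A3.
Row averages: A1=10.42, A2=10.64, A3=10.96
Highest average = 10.96 → A3.

minimax regret → A3; laplace → A3 (agree)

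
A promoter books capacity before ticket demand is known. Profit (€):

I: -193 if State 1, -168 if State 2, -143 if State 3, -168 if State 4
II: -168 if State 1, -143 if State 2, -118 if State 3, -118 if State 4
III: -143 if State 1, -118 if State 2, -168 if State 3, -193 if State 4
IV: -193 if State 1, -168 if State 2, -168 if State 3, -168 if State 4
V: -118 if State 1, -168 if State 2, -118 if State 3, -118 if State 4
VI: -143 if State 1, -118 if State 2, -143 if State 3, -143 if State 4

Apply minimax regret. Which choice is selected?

VI

Column bests: State 1=-118, State 2=-118, State 3=-118, State 4=-118.
I regrets: 75, 50, 25, 50 → max 75
II regrets: 50, 25, 0, 0 → max 50
III regrets: 25, 0, 50, 75 → max 75
IV regrets: 75, 50, 50, 50 → max 75
V regrets: 0, 50, 0, 0 → max 50
VI regrets: 25, 0, 25, 25 → max 25
Smallest max regret = 25 → VI.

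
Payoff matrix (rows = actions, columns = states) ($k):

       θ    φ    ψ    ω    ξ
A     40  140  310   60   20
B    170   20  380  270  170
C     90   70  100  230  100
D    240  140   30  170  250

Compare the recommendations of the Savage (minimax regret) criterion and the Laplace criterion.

Column bests: θ=240, φ=140, ψ=380, ω=270, ξ=250.
A regrets: 200, 0, 70, 210, 230 → max 230
B regrets: 70, 120, 0, 0, 80 → max 120
C regrets: 150, 70, 280, 40, 150 → max 280
D regrets: 0, 0, 350, 100, 0 → max 350
Smallest max regret = 120 → B.
Row averages: A=114, B=202, C=118, D=166
Highest average = 202 → B.

minimax regret → B; laplace → B (agree)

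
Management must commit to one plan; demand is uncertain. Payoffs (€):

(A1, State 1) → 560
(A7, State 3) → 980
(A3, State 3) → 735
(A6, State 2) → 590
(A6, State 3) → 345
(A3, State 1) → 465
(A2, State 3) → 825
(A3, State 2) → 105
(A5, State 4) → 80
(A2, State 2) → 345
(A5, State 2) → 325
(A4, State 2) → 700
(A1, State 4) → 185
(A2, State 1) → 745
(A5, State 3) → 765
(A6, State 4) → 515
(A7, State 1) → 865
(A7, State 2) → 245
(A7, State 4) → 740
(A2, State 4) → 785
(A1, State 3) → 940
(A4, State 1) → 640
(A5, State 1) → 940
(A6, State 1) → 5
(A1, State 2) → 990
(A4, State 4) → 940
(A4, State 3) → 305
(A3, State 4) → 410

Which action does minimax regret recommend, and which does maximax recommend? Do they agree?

Column bests: State 1=940, State 2=990, State 3=980, State 4=940.
A1 regrets: 380, 0, 40, 755 → max 755
A2 regrets: 195, 645, 155, 155 → max 645
A3 regrets: 475, 885, 245, 530 → max 885
A4 regrets: 300, 290, 675, 0 → max 675
A5 regrets: 0, 665, 215, 860 → max 860
A6 regrets: 935, 400, 635, 425 → max 935
A7 regrets: 75, 745, 0, 200 → max 745
Smallest max regret = 645 → A2.
Row maxima: A1=990, A2=825, A3=735, A4=940, A5=940, A6=590, A7=980
Best best-case = 990 → A1.

minimax regret → A2; maximax → A1 (disagree)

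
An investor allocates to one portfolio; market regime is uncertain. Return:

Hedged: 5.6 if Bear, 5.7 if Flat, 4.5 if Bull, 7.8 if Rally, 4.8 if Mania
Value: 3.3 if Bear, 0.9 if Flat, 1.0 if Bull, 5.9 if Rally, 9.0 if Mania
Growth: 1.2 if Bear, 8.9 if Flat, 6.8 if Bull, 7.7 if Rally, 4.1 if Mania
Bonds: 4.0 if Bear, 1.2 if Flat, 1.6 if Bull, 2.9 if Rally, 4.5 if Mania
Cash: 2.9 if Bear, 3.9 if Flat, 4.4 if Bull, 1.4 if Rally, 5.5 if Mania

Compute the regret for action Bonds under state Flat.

Best payoff under Flat is 8.9.
Regret = 8.9 − 1.2 = 7.7.

7.7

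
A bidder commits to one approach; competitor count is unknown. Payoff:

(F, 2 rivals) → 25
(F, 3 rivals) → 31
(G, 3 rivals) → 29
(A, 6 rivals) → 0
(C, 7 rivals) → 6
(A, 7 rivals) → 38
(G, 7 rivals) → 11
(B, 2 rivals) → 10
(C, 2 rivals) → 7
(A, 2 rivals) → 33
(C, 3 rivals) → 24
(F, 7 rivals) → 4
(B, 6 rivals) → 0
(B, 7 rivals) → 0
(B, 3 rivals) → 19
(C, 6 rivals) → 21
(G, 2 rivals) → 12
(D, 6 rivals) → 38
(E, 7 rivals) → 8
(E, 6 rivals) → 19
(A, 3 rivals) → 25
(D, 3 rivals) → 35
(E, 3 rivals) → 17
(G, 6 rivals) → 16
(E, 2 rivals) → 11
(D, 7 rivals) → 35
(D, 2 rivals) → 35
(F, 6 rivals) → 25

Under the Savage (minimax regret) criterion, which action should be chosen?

D

Column bests: 2 rivals=35, 3 rivals=35, 6 rivals=38, 7 rivals=38.
A regrets: 2, 10, 38, 0 → max 38
B regrets: 25, 16, 38, 38 → max 38
C regrets: 28, 11, 17, 32 → max 32
D regrets: 0, 0, 0, 3 → max 3
E regrets: 24, 18, 19, 30 → max 30
F regrets: 10, 4, 13, 34 → max 34
G regrets: 23, 6, 22, 27 → max 27
Smallest max regret = 3 → D.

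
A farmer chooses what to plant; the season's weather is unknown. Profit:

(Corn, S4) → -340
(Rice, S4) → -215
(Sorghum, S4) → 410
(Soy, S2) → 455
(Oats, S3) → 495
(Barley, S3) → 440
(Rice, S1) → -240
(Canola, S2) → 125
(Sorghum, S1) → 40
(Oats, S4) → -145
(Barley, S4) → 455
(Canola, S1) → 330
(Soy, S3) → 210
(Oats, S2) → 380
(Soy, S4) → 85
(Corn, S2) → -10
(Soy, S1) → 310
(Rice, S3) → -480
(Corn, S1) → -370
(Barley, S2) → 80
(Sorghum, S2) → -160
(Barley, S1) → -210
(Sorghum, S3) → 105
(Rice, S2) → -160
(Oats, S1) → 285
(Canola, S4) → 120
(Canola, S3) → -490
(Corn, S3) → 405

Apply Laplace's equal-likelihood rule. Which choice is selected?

Row averages: Oats=253.75, Soy=265, Canola=21.25, Sorghum=98.75, Barley=191.25, Rice=-273.75, Corn=-78.75
Highest average = 265 → Soy.

Soy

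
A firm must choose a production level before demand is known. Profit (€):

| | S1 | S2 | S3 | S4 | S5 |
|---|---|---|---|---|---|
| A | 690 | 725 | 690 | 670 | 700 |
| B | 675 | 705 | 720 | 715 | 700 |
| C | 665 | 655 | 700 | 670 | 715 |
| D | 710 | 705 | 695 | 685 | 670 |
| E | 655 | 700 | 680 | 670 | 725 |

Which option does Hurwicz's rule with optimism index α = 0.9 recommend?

A

A: 0.9·725 + 0.1·670 = 719.5
B: 0.9·720 + 0.1·675 = 715.5
C: 0.9·715 + 0.1·655 = 709
D: 0.9·710 + 0.1·670 = 706
E: 0.9·725 + 0.1·655 = 718
Highest Hurwicz score = 719.5 → A.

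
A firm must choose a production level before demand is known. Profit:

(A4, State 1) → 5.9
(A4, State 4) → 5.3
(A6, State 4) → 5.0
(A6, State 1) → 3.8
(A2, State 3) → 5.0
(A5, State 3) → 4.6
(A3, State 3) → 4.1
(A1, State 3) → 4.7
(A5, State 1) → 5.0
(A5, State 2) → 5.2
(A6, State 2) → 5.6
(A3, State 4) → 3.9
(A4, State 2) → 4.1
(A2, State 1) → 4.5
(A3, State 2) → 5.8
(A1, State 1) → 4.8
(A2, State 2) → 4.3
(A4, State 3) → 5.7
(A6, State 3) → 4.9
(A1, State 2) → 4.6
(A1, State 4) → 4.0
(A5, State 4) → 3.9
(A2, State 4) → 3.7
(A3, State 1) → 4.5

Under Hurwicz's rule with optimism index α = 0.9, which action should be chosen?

A4

A1: 0.9·4.8 + 0.1·4.0 = 4.72
A2: 0.9·5.0 + 0.1·3.7 = 4.87
A3: 0.9·5.8 + 0.1·3.9 = 5.61
A4: 0.9·5.9 + 0.1·4.1 = 5.72
A5: 0.9·5.2 + 0.1·3.9 = 5.07
A6: 0.9·5.6 + 0.1·3.8 = 5.42
Highest Hurwicz score = 5.72 → A4.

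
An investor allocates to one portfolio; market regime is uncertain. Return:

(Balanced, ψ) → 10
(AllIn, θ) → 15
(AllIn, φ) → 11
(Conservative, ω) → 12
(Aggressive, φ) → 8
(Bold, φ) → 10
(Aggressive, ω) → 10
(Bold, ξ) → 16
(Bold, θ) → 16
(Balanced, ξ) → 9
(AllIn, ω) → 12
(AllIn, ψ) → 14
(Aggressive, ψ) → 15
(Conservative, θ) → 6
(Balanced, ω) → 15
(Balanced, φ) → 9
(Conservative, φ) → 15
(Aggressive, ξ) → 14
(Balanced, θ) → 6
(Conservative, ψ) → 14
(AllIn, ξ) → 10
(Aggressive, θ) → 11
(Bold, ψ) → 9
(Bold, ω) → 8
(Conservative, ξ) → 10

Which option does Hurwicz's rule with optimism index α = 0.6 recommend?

Conservative: 0.6·15 + 0.4·6 = 11.4
Balanced: 0.6·15 + 0.4·6 = 11.4
Aggressive: 0.6·15 + 0.4·8 = 12.2
Bold: 0.6·16 + 0.4·8 = 12.8
AllIn: 0.6·15 + 0.4·10 = 13
Highest Hurwicz score = 13 → AllIn.

AllIn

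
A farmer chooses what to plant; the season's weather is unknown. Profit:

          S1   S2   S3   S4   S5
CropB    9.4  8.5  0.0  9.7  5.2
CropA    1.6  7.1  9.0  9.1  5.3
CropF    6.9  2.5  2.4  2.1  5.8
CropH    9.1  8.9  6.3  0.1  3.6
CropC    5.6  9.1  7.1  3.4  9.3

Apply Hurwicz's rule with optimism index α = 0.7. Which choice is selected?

CropC

CropB: 0.7·9.7 + 0.3·0.0 = 6.79
CropA: 0.7·9.1 + 0.3·1.6 = 6.85
CropF: 0.7·6.9 + 0.3·2.1 = 5.46
CropH: 0.7·9.1 + 0.3·0.1 = 6.4
CropC: 0.7·9.3 + 0.3·3.4 = 7.53
Highest Hurwicz score = 7.53 → CropC.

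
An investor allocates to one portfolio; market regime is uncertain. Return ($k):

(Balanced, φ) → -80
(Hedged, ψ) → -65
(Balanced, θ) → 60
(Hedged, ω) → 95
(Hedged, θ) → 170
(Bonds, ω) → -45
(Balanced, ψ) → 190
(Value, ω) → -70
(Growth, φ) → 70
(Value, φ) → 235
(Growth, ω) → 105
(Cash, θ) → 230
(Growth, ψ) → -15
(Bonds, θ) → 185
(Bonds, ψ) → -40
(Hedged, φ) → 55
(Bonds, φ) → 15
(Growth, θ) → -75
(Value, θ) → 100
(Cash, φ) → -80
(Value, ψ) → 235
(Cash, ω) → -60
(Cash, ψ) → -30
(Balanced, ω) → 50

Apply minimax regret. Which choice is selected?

Value

Column bests: θ=230, φ=235, ψ=235, ω=105.
Cash regrets: 0, 315, 265, 165 → max 315
Balanced regrets: 170, 315, 45, 55 → max 315
Growth regrets: 305, 165, 250, 0 → max 305
Bonds regrets: 45, 220, 275, 150 → max 275
Value regrets: 130, 0, 0, 175 → max 175
Hedged regrets: 60, 180, 300, 10 → max 300
Smallest max regret = 175 → Value.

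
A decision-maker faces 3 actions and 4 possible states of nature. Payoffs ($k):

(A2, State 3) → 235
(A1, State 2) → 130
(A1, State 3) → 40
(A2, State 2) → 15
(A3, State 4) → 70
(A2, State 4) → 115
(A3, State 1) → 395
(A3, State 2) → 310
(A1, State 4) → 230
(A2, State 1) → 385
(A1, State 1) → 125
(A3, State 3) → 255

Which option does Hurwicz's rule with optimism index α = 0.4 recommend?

A1: 0.4·230 + 0.6·40 = 116
A2: 0.4·385 + 0.6·15 = 163
A3: 0.4·395 + 0.6·70 = 200
Highest Hurwicz score = 200 → A3.

A3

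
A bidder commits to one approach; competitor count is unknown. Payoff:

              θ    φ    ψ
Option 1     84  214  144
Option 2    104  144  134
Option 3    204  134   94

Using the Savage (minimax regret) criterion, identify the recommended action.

Option 3

Column bests: θ=204, φ=214, ψ=144.
Option 1 regrets: 120, 0, 0 → max 120
Option 2 regrets: 100, 70, 10 → max 100
Option 3 regrets: 0, 80, 50 → max 80
Smallest max regret = 80 → Option 3.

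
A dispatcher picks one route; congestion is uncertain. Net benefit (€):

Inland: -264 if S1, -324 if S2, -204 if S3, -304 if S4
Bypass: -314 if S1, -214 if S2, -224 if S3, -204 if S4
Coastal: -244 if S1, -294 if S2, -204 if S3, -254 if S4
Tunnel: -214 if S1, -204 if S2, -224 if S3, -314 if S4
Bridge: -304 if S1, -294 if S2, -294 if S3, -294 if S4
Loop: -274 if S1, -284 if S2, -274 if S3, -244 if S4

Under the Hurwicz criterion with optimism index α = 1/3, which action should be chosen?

Inland: 1/3·(-204) + 2/3·(-324) = -284
Bypass: 1/3·(-204) + 2/3·(-314) = -832/3
Coastal: 1/3·(-204) + 2/3·(-294) = -264
Tunnel: 1/3·(-204) + 2/3·(-314) = -832/3
Bridge: 1/3·(-294) + 2/3·(-304) = -902/3
Loop: 1/3·(-244) + 2/3·(-284) = -812/3
Highest Hurwicz score = -264 → Coastal.

Coastal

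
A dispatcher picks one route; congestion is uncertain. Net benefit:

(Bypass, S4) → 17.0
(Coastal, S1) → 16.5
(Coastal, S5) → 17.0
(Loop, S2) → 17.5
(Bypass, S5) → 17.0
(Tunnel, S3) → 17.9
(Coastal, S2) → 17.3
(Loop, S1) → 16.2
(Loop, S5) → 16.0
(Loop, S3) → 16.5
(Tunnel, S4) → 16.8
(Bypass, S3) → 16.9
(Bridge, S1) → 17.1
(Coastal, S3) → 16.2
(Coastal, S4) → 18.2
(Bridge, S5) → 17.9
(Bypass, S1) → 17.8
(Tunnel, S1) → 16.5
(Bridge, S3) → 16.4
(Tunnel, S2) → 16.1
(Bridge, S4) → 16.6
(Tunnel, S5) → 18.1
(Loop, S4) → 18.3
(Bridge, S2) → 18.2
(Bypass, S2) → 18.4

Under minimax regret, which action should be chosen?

Bypass

Column bests: S1=17.8, S2=18.4, S3=17.9, S4=18.3, S5=18.1.
Bridge regrets: 0.7, 0.2, 1.5, 1.7, 0.2 → max 1.7
Coastal regrets: 1.3, 1.1, 1.7, 0.1, 1.1 → max 1.7
Tunnel regrets: 1.3, 2.3, 0.0, 1.5, 0.0 → max 2.3
Bypass regrets: 0.0, 0.0, 1.0, 1.3, 1.1 → max 1.3
Loop regrets: 1.6, 0.9, 1.4, 0.0, 2.1 → max 2.1
Smallest max regret = 1.3 → Bypass.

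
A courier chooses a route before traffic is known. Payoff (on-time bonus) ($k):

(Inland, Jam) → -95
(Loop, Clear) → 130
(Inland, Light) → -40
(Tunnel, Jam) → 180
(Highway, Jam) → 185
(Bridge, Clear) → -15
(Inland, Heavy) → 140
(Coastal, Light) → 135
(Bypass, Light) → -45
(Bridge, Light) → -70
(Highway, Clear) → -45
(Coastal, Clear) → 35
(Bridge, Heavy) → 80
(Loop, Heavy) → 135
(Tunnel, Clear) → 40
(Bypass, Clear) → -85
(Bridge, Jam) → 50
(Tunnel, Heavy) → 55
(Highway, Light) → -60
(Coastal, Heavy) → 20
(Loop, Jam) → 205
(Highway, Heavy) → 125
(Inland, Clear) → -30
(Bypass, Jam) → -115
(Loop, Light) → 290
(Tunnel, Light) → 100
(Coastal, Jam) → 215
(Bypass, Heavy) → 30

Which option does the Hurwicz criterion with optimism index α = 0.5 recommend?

Bypass: 0.5·30 + 0.5·(-115) = -42.5
Bridge: 0.5·80 + 0.5·(-70) = 5
Highway: 0.5·185 + 0.5·(-60) = 62.5
Tunnel: 0.5·180 + 0.5·40 = 110
Inland: 0.5·140 + 0.5·(-95) = 22.5
Loop: 0.5·290 + 0.5·130 = 210
Coastal: 0.5·215 + 0.5·20 = 117.5
Highest Hurwicz score = 210 → Loop.

Loop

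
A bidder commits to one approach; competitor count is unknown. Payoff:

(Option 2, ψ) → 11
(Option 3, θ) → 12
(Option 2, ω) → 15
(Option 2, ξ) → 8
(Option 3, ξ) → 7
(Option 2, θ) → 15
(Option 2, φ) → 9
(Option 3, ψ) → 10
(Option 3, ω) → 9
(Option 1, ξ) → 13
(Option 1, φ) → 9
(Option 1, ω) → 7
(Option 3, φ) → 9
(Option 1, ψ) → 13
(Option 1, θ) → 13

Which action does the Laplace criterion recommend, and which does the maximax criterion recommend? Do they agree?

Row averages: Option 1=11, Option 2=11.6, Option 3=9.4
Highest average = 11.6 → Option 2.
Row maxima: Option 1=13, Option 2=15, Option 3=12
Best best-case = 15 → Option 2.

laplace → Option 2; maximax → Option 2 (agree)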